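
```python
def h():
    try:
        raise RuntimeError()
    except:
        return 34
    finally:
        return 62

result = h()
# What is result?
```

Step-by-step execution trace:
1. `h()` enters try: `raise RuntimeError()` raises RuntimeError.
2. bare `except` matches → `return 34` sets pending return value 34.
3. Before returning, `finally: return 62` runs and overrides the pending return.
4. h() returns 62 → result = 62.
Result: 62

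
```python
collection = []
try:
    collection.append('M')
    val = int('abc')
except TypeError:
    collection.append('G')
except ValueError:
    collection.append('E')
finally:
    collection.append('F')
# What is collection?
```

Step-by-step execution trace:
1. try: `collection.append('M')` → collection = ['M'].
2. `val = int('abc')` raises ValueError.
3. `except TypeError` does not match ValueError; skipped.
4. `except ValueError` matches → `collection.append('E')` → collection = ['M', 'E'].
5. finally always runs: `collection.append('F')` → collection = ['M', 'E', 'F'].
Result: ['M', 'E', 'F']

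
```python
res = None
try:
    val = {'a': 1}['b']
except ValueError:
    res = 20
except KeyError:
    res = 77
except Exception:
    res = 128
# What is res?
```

Step-by-step execution trace:
1. `val = {'a': 1}['b']` raises KeyError.
2. `except ValueError` does not match KeyError; skipped.
3. `except KeyError` matches → res = 77.
4. Remaining except clauses are skipped.
Result: 77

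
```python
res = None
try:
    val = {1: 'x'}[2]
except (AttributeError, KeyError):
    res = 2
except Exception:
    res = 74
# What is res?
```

Step-by-step execution trace:
1. `val = {1: 'x'}[2]` raises KeyError.
2. `except (AttributeError, KeyError)` matches (KeyError is in the tuple) → res = 2.
3. `except Exception` is not reached.
Result: 2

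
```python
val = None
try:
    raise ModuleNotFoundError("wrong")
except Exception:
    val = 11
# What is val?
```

Step-by-step execution trace:
1. `raise ModuleNotFoundError(...)` raises ModuleNotFoundError.
2. `except Exception` matches (ModuleNotFoundError is a subclass of Exception) → val = 11.
Result: 11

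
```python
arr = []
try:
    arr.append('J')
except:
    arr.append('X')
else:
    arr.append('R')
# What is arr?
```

Step-by-step execution trace:
1. try: `arr.append('J')` → arr = ['J']. No exception raised.
2. `except` is skipped.
3. `else` runs (try completed without exception): `arr.append('R')` → arr = ['J', 'R'].
Result: ['J', 'R']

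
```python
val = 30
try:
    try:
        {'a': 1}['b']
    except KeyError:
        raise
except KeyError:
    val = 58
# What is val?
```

Step-by-step execution trace:
1. Inner try: `{'a': 1}['b']` raises KeyError.
2. Inner `except KeyError` matches; bare `raise` re-raises the same KeyError.
3. Outer `except KeyError` matches → val = 58.
Result: 58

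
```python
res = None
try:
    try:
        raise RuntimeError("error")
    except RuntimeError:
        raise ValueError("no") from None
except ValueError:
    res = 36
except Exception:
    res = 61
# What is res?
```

Step-by-step execution trace:
1. Inner try raises RuntimeError; inner `except RuntimeError` catches it.
2. `raise ValueError(...) from None` raises ValueError (from None suppresses __context__, but the active exception is still ValueError).
3. Outer `except ValueError` matches → res = 36.
4. `except Exception` is not reached.
Result: 36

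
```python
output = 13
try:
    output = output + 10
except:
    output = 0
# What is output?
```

Step-by-step execution trace:
1. output starts at 13.
2. try: `output = output + 10` → output = 23. No exception raised.
3. `except` is skipped.
Result: 23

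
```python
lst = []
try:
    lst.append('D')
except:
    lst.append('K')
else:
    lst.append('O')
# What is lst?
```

Step-by-step execution trace:
1. try: `lst.append('D')` → lst = ['D']. No exception raised.
2. `except` is skipped.
3. `else` runs (try completed without exception): `lst.append('O')` → lst = ['D', 'O'].
Result: ['D', 'O']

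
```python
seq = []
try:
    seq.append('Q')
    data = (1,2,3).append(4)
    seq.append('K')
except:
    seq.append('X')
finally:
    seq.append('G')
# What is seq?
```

Step-by-step execution trace:
1. try: `seq.append('Q')` → seq = ['Q'].
2. `data = (1,2,3).append(4)` raises AttributeError; `seq.append('K')` is not reached.
3. bare `except` matches → `seq.append('X')` → seq = ['Q', 'X'].
4. finally always runs: `seq.append('G')` → seq = ['Q', 'X', 'G'].
Result: ['Q', 'X', 'G']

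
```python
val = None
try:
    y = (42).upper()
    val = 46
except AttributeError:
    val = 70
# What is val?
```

Step-by-step execution trace:
1. `y = (42).upper()` raises AttributeError.
2. `val = 46` is not reached.
3. `except AttributeError` matches → val = 70.
Result: 70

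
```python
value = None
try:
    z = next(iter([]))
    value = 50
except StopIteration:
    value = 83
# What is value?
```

Step-by-step execution trace:
1. `z = next(iter([]))` raises StopIteration.
2. `value = 50` is not reached.
3. `except StopIteration` matches → value = 83.
Result: 83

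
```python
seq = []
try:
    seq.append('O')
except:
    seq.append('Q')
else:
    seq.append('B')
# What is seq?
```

Step-by-step execution trace:
1. try: `seq.append('O')` → seq = ['O']. No exception raised.
2. `except` is skipped.
3. `else` runs (try completed without exception): `seq.append('B')` → seq = ['O', 'B'].
Result: ['O', 'B']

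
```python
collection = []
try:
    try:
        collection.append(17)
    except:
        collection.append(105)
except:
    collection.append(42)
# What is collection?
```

Step-by-step execution trace:
1. Inner try: `collection.append(17)` → collection = [17]. No exception raised.
2. Inner `except` is skipped.
3. Inner try completes normally; outer `except` is skipped.
Result: [17]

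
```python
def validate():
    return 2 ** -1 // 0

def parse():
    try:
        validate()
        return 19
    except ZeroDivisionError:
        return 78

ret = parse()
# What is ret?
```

Step-by-step execution trace:
1. `parse()` calls `validate()`.
2. `validate()` evaluates `2 ** -1 // 0`, which raises ZeroDivisionError; it propagates to the caller.
3. `return 19` is not reached.
4. `except ZeroDivisionError` in parse matches → returns 78.
5. ret = 78.
Result: 78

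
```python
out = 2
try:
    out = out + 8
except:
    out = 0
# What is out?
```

Step-by-step execution trace:
1. out starts at 2.
2. try: `out = out + 8` → out = 10. No exception raised.
3. `except` is skipped.
Result: 10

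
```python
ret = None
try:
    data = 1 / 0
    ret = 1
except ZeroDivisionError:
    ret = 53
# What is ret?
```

Step-by-step execution trace:
1. `data = 1 / 0` raises ZeroDivisionError.
2. `ret = 1` is not reached.
3. `except ZeroDivisionError` matches → ret = 53.
Result: 53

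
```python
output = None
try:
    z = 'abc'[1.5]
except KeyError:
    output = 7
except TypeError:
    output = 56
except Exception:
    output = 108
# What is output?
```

Step-by-step execution trace:
1. `z = 'abc'[1.5]` raises TypeError.
2. `except KeyError` does not match TypeError; skipped.
3. `except TypeError` matches → output = 56.
4. Remaining except clauses are skipped.
Result: 56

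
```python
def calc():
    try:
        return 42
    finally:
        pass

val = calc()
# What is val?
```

Step-by-step execution trace:
1. `calc()` enters try: `return 42` sets pending return value 42.
2. Before returning, `finally: pass` runs (no effect).
3. calc() returns 42 → val = 42.
Result: 42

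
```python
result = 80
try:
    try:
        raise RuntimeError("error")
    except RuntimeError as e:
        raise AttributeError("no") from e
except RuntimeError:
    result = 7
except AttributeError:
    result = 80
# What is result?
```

Step-by-step execution trace:
1. Inner try raises RuntimeError; inner `except RuntimeError as e` catches it.
2. `raise AttributeError(...) from e` raises AttributeError (RuntimeError is attached as __cause__, but only AttributeError is active).
3. Outer `except RuntimeError` does not match AttributeError; skipped.
4. Outer `except AttributeError` matches → result = 80.
Result: 80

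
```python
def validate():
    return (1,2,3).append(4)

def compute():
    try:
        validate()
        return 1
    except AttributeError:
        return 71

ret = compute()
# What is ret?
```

Step-by-step execution trace:
1. `compute()` calls `validate()`.
2. `validate()` evaluates `(1,2,3).append(4)`, which raises AttributeError; it propagates to the caller.
3. `return 1` is not reached.
4. `except AttributeError` in compute matches → returns 71.
5. ret = 71.
Result: 71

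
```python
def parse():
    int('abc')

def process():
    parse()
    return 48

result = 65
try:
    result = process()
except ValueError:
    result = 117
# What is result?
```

Step-by-step execution trace:
1. result starts at 65.
2. try: `process()` calls `parse()`.
3. `parse()` evaluates `int('abc')`, which raises ValueError; it propagates through process (uncaught).
4. `return 48` in process is not reached; the assignment to result does not complete.
5. `except ValueError` matches → result = 117.
Result: 117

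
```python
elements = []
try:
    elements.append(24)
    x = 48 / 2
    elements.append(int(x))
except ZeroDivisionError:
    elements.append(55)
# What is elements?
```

Step-by-step execution trace:
1. try: `elements.append(24)` → elements = [24].
2. `x = 48 / 2` → x = 24.0. No exception raised.
3. `elements.append(int(x))` → elements = [24, 24].
4. `except ZeroDivisionError` is skipped (no exception was raised).
Result: [24, 24]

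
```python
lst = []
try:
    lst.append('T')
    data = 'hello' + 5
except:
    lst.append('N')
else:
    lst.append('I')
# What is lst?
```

Step-by-step execution trace:
1. try: `lst.append('T')` → lst = ['T'].
2. `data = 'hello' + 5` raises TypeError.
3. bare `except` matches → `lst.append('N')` → lst = ['T', 'N'].
4. `else` is skipped (an exception was raised).
Result: ['T', 'N']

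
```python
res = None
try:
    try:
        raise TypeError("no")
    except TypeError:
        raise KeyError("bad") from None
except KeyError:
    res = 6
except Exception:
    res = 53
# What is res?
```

Step-by-step execution trace:
1. Inner try raises TypeError; inner `except TypeError` catches it.
2. `raise KeyError(...) from None` raises KeyError (from None suppresses __context__, but the active exception is still KeyError).
3. Outer `except KeyError` matches → res = 6.
4. `except Exception` is not reached.
Result: 6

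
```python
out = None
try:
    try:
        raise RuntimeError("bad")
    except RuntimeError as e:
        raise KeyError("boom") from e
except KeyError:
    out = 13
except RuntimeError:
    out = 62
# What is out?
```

Step-by-step execution trace:
1. Inner try raises RuntimeError; inner `except RuntimeError as e` catches it.
2. `raise KeyError(...) from e` raises KeyError (RuntimeError is attached as __cause__, but only KeyError is active).
3. Outer `except KeyError` matches → out = 13.
4. `except RuntimeError` is not reached.
Result: 13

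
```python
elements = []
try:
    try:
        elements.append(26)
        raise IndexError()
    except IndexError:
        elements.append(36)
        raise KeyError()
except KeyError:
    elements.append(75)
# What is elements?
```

Step-by-step execution trace:
1. Inner try: `elements.append(26)` → elements = [26].
2. `raise IndexError()` raises IndexError.
3. Inner `except IndexError` matches → `elements.append(36)` → elements = [26, 36].
4. `raise KeyError()` raises KeyError; propagates to outer try.
5. Outer `except KeyError` matches → `elements.append(75)` → elements = [26, 36, 75].
Result: [26, 36, 75]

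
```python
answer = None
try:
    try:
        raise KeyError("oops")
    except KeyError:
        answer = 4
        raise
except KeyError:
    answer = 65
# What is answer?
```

Step-by-step execution trace:
1. Inner try: `raise KeyError("oops")` raises KeyError.
2. Inner `except KeyError` matches → answer = 4.
3. bare `raise` re-raises the same KeyError.
4. Outer `except KeyError` matches → answer = 65.
Result: 65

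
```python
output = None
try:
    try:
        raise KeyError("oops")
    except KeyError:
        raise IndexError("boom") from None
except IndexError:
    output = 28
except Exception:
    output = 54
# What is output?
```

Step-by-step execution trace:
1. Inner try raises KeyError; inner `except KeyError` catches it.
2. `raise IndexError(...) from None` raises IndexError (from None suppresses __context__, but the active exception is still IndexError).
3. Outer `except IndexError` matches → output = 28.
4. `except Exception` is not reached.
Result: 28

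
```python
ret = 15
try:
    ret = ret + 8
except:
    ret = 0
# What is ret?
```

Step-by-step execution trace:
1. ret starts at 15.
2. try: `ret = ret + 8` → ret = 23. No exception raised.
3. `except` is skipped.
Result: 23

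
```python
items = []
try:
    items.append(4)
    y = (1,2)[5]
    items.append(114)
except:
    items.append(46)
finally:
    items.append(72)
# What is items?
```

Step-by-step execution trace:
1. try: `items.append(4)` → items = [4].
2. `y = (1,2)[5]` raises IndexError; `items.append(114)` is not reached.
3. bare `except` matches → `items.append(46)` → items = [4, 46].
4. finally always runs: `items.append(72)` → items = [4, 46, 72].
Result: [4, 46, 72]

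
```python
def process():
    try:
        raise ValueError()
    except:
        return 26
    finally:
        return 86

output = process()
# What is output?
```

Step-by-step execution trace:
1. `process()` enters try: `raise ValueError()` raises ValueError.
2. bare `except` matches → `return 26` sets pending return value 26.
3. Before returning, `finally: return 86` runs and overrides the pending return.
4. process() returns 86 → output = 86.
Result: 86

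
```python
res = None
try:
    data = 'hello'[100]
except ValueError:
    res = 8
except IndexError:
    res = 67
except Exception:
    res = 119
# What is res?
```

Step-by-step execution trace:
1. `data = 'hello'[100]` raises IndexError.
2. `except ValueError` does not match IndexError; skipped.
3. `except IndexError` matches → res = 67.
4. Remaining except clauses are skipped.
Result: 67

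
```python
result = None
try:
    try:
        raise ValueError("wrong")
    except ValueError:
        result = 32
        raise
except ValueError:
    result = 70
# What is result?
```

Step-by-step execution trace:
1. Inner try: `raise ValueError("wrong")` raises ValueError.
2. Inner `except ValueError` matches → result = 32.
3. bare `raise` re-raises the same ValueError.
4. Outer `except ValueError` matches → result = 70.
Result: 70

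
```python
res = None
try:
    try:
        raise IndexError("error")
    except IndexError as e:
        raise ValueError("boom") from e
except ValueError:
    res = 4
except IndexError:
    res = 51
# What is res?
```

Step-by-step execution trace:
1. Inner try raises IndexError; inner `except IndexError as e` catches it.
2. `raise ValueError(...) from e` raises ValueError (IndexError is attached as __cause__, but only ValueError is active).
3. Outer `except ValueError` matches → res = 4.
4. `except IndexError` is not reached.
Result: 4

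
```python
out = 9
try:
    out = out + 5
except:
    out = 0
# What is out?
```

Step-by-step execution trace:
1. out starts at 9.
2. try: `out = out + 5` → out = 14. No exception raised.
3. `except` is skipped.
Result: 14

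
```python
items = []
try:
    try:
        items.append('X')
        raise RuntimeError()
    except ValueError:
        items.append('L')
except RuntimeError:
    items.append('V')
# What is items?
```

Step-by-step execution trace:
1. Inner try: `items.append('X')` → items = ['X'].
2. `raise RuntimeError()` raises RuntimeError.
3. Inner `except ValueError` does not match RuntimeError; exception propagates to outer try.
4. Outer `except RuntimeError` matches → `items.append('V')` → items = ['X', 'V'].
Result: ['X', 'V']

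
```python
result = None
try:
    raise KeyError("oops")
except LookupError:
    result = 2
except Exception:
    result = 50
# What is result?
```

Step-by-step execution trace:
1. `raise KeyError(...)` raises KeyError.
2. `except LookupError` matches (KeyError is a subclass of LookupError) → result = 2.
3. `except Exception` is not reached.
Result: 2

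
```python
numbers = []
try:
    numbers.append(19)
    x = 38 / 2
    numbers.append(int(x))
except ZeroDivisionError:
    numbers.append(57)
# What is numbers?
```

Step-by-step execution trace:
1. try: `numbers.append(19)` → numbers = [19].
2. `x = 38 / 2` → x = 19.0. No exception raised.
3. `numbers.append(int(x))` → numbers = [19, 19].
4. `except ZeroDivisionError` is skipped (no exception was raised).
Result: [19, 19]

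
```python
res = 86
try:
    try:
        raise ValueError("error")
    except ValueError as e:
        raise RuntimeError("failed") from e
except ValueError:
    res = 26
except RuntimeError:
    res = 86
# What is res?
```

Step-by-step execution trace:
1. Inner try raises ValueError; inner `except ValueError as e` catches it.
2. `raise RuntimeError(...) from e` raises RuntimeError (ValueError is attached as __cause__, but only RuntimeError is active).
3. Outer `except ValueError` does not match RuntimeError; skipped.
4. Outer `except RuntimeError` matches → res = 86.
Result: 86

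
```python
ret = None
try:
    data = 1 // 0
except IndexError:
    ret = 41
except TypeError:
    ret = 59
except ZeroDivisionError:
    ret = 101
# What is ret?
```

Step-by-step execution trace:
1. `data = 1 // 0` raises ZeroDivisionError.
2. `except IndexError` does not match ZeroDivisionError; skipped.
3. `except TypeError` does not match ZeroDivisionError; skipped.
4. `except ZeroDivisionError` matches → ret = 101.
Result: 101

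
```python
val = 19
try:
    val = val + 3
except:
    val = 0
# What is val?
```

Step-by-step execution trace:
1. val starts at 19.
2. try: `val = val + 3` → val = 22. No exception raised.
3. `except` is skipped.
Result: 22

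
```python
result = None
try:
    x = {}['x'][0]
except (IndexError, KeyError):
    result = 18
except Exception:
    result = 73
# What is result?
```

Step-by-step execution trace:
1. `x = {}['x'][0]` raises KeyError.
2. `except (IndexError, KeyError)` matches (KeyError is in the tuple) → result = 18.
3. `except Exception` is not reached.
Result: 18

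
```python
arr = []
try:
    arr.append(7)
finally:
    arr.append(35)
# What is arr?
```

Step-by-step execution trace:
1. try: `arr.append(7)` → arr = [7].
2. The try body completes without raising.
3. finally always runs: `arr.append(35)` → arr = [7, 35].
Result: [7, 35]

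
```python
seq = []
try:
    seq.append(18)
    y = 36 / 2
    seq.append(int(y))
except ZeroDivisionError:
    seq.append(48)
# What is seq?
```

Step-by-step execution trace:
1. try: `seq.append(18)` → seq = [18].
2. `y = 36 / 2` → y = 18.0. No exception raised.
3. `seq.append(int(y))` → seq = [18, 18].
4. `except ZeroDivisionError` is skipped (no exception was raised).
Result: [18, 18]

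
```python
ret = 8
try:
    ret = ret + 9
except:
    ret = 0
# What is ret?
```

Step-by-step execution trace:
1. ret starts at 8.
2. try: `ret = ret + 9` → ret = 17. No exception raised.
3. `except` is skipped.
Result: 17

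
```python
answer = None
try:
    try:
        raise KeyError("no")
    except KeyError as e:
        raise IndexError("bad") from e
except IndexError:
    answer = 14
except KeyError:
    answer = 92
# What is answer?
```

Step-by-step execution trace:
1. Inner try raises KeyError; inner `except KeyError as e` catches it.
2. `raise IndexError(...) from e` raises IndexError (KeyError is attached as __cause__, but only IndexError is active).
3. Outer `except IndexError` matches → answer = 14.
4. `except KeyError` is not reached.
Result: 14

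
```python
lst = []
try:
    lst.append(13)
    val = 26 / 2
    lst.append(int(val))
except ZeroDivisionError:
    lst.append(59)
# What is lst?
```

Step-by-step execution trace:
1. try: `lst.append(13)` → lst = [13].
2. `val = 26 / 2` → val = 13.0. No exception raised.
3. `lst.append(int(val))` → lst = [13, 13].
4. `except ZeroDivisionError` is skipped (no exception was raised).
Result: [13, 13]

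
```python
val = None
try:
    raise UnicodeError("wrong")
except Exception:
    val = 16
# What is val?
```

Step-by-step execution trace:
1. `raise UnicodeError(...)` raises UnicodeError.
2. `except Exception` matches (UnicodeError is a subclass of Exception) → val = 16.
Result: 16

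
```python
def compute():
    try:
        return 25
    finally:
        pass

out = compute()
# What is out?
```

Step-by-step execution trace:
1. `compute()` enters try: `return 25` sets pending return value 25.
2. Before returning, `finally: pass` runs (no effect).
3. compute() returns 25 → out = 25.
Result: 25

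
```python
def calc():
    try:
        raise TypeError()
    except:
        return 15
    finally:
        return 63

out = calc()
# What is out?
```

Step-by-step execution trace:
1. `calc()` enters try: `raise TypeError()` raises TypeError.
2. bare `except` matches → `return 15` sets pending return value 15.
3. Before returning, `finally: return 63` runs and overrides the pending return.
4. calc() returns 63 → out = 63.
Result: 63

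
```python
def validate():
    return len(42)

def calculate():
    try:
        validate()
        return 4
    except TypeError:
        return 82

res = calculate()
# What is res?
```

Step-by-step execution trace:
1. `calculate()` calls `validate()`.
2. `validate()` evaluates `len(42)`, which raises TypeError; it propagates to the caller.
3. `return 4` is not reached.
4. `except TypeError` in calculate matches → returns 82.
5. res = 82.
Result: 82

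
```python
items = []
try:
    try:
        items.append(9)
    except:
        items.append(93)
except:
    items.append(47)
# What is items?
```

Step-by-step execution trace:
1. Inner try: `items.append(9)` → items = [9]. No exception raised.
2. Inner `except` is skipped.
3. Inner try completes normally; outer `except` is skipped.
Result: [9]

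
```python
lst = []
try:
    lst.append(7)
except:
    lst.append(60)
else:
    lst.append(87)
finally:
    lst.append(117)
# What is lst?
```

Step-by-step execution trace:
1. try: `lst.append(7)` → lst = [7]. No exception raised.
2. `except` is skipped.
3. `else` runs: `lst.append(87)` → lst = [7, 87].
4. `finally` always runs: `lst.append(117)` → lst = [7, 87, 117].
Result: [7, 87, 117]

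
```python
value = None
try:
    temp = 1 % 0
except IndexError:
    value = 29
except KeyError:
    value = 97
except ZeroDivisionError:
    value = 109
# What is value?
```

Step-by-step execution trace:
1. `temp = 1 % 0` raises ZeroDivisionError.
2. `except IndexError` does not match ZeroDivisionError; skipped.
3. `except KeyError` does not match ZeroDivisionError; skipped.
4. `except ZeroDivisionError` matches → value = 109.
Result: 109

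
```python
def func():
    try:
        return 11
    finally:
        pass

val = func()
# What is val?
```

Step-by-step execution trace:
1. `func()` enters try: `return 11` sets pending return value 11.
2. Before returning, `finally: pass` runs (no effect).
3. func() returns 11 → val = 11.
Result: 11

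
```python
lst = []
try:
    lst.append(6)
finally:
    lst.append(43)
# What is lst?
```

Step-by-step execution trace:
1. try: `lst.append(6)` → lst = [6].
2. The try body completes without raising.
3. finally always runs: `lst.append(43)` → lst = [6, 43].
Result: [6, 43]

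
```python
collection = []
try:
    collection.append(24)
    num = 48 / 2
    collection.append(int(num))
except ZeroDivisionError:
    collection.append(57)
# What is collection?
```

Step-by-step execution trace:
1. try: `collection.append(24)` → collection = [24].
2. `num = 48 / 2` → num = 24.0. No exception raised.
3. `collection.append(int(num))` → collection = [24, 24].
4. `except ZeroDivisionError` is skipped (no exception was raised).
Result: [24, 24]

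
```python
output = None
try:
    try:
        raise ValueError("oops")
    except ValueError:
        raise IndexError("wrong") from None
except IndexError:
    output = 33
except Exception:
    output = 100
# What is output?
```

Step-by-step execution trace:
1. Inner try raises ValueError; inner `except ValueError` catches it.
2. `raise IndexError(...) from None` raises IndexError (from None suppresses __context__, but the active exception is still IndexError).
3. Outer `except IndexError` matches → output = 33.
4. `except Exception` is not reached.
Result: 33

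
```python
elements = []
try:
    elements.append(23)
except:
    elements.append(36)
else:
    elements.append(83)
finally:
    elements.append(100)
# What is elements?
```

Step-by-step execution trace:
1. try: `elements.append(23)` → elements = [23]. No exception raised.
2. `except` is skipped.
3. `else` runs: `elements.append(83)` → elements = [23, 83].
4. `finally` always runs: `elements.append(100)` → elements = [23, 83, 100].
Result: [23, 83, 100]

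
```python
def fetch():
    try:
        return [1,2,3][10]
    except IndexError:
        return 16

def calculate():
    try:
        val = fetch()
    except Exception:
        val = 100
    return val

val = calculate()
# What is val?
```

Step-by-step execution trace:
1. `calculate()` calls `fetch()`.
2. In fetch: `[1,2,3][10]` raises IndexError; `except IndexError` catches it → returns 16.
3. In calculate: `val = fetch()` → val = 16. No exception reaches calculate.
4. `except Exception` is skipped; calculate returns 16.
5. val = 16.
Result: 16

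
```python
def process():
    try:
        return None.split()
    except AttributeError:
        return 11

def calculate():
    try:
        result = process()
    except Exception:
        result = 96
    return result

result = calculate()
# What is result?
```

Step-by-step execution trace:
1. `calculate()` calls `process()`.
2. In process: `None.split()` raises AttributeError; `except AttributeError` catches it → returns 11.
3. In calculate: `result = process()` → result = 11. No exception reaches calculate.
4. `except Exception` is skipped; calculate returns 11.
5. result = 11.
Result: 11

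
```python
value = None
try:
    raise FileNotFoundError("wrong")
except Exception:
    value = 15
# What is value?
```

Step-by-step execution trace:
1. `raise FileNotFoundError(...)` raises FileNotFoundError.
2. `except Exception` matches (FileNotFoundError is a subclass of Exception) → value = 15.
Result: 15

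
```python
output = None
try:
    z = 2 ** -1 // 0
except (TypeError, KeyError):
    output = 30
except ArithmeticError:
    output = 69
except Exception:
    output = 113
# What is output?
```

Step-by-step execution trace:
1. `z = 2 ** -1 // 0` raises ZeroDivisionError.
2. `except (TypeError, KeyError)` does not match ZeroDivisionError; skipped.
3. `except ArithmeticError` matches (ZeroDivisionError is a subclass of ArithmeticError) → output = 69.
4. `except Exception` is not reached.
Result: 69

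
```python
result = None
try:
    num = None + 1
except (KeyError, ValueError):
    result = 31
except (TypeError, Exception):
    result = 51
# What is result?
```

Step-by-step execution trace:
1. `num = None + 1` raises TypeError.
2. `except (KeyError, ValueError)` does not match TypeError; skipped.
3. `except (TypeError, Exception)` matches (TypeError is in the tuple) → result = 51.
Result: 51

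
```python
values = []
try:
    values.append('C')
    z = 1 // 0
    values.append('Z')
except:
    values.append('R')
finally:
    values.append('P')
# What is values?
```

Step-by-step execution trace:
1. try: `values.append('C')` → values = ['C'].
2. `z = 1 // 0` raises ZeroDivisionError; `values.append('Z')` is not reached.
3. bare `except` matches → `values.append('R')` → values = ['C', 'R'].
4. finally always runs: `values.append('P')` → values = ['C', 'R', 'P'].
Result: ['C', 'R', 'P']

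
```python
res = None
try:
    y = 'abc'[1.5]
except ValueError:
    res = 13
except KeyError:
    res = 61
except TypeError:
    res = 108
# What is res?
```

Step-by-step execution trace:
1. `y = 'abc'[1.5]` raises TypeError.
2. `except ValueError` does not match TypeError; skipped.
3. `except KeyError` does not match TypeError; skipped.
4. `except TypeError` matches → res = 108.
Result: 108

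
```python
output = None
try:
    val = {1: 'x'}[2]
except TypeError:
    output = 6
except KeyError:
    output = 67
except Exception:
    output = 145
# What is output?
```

Step-by-step execution trace:
1. `val = {1: 'x'}[2]` raises KeyError.
2. `except TypeError` does not match KeyError; skipped.
3. `except KeyError` matches → output = 67.
4. Remaining except clauses are skipped.
Result: 67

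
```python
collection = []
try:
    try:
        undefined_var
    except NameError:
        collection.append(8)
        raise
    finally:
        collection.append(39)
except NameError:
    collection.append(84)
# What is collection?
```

Step-by-step execution trace:
1. Inner try: `undefined_var` raises NameError.
2. Inner `except NameError` matches → `collection.append(8)` → collection = [8].
3. bare `raise` re-raises NameError.
4. Inner `finally` runs during unwinding: `collection.append(39)` → collection = [8, 39].
5. Outer `except NameError` matches → `collection.append(84)` → collection = [8, 39, 84].
Result: [8, 39, 84]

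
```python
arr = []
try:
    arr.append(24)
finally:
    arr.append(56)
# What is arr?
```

Step-by-step execution trace:
1. try: `arr.append(24)` → arr = [24].
2. The try body completes without raising.
3. finally always runs: `arr.append(56)` → arr = [24, 56].
Result: [24, 56]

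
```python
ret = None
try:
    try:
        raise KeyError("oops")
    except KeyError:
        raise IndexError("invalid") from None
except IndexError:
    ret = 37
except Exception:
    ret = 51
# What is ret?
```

Step-by-step execution trace:
1. Inner try raises KeyError; inner `except KeyError` catches it.
2. `raise IndexError(...) from None` raises IndexError (from None suppresses __context__, but the active exception is still IndexError).
3. Outer `except IndexError` matches → ret = 37.
4. `except Exception` is not reached.
Result: 37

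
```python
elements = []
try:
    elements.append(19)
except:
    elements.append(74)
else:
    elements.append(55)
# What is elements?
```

Step-by-step execution trace:
1. try: `elements.append(19)` → elements = [19]. No exception raised.
2. `except` is skipped.
3. `else` runs (try completed without exception): `elements.append(55)` → elements = [19, 55].
Result: [19, 55]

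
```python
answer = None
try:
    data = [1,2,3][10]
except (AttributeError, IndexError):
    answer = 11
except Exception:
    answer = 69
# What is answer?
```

Step-by-step execution trace:
1. `data = [1,2,3][10]` raises IndexError.
2. `except (AttributeError, IndexError)` matches (IndexError is in the tuple) → answer = 11.
3. `except Exception` is not reached.
Result: 11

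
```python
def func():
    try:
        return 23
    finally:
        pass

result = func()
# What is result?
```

Step-by-step execution trace:
1. `func()` enters try: `return 23` sets pending return value 23.
2. Before returning, `finally: pass` runs (no effect).
3. func() returns 23 → result = 23.
Result: 23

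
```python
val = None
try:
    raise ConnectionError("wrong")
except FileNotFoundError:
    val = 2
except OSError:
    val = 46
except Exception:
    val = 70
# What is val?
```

Step-by-step execution trace:
1. `raise ConnectionError(...)` raises ConnectionError.
2. `except FileNotFoundError` does not match (ConnectionError is not a subclass of FileNotFoundError); skipped.
3. `except OSError` matches (ConnectionError is a subclass of OSError) → val = 46.
4. `except Exception` is not reached.
Result: 46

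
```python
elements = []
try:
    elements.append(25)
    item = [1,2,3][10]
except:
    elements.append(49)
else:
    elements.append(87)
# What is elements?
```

Step-by-step execution trace:
1. try: `elements.append(25)` → elements = [25].
2. `item = [1,2,3][10]` raises IndexError.
3. bare `except` matches → `elements.append(49)` → elements = [25, 49].
4. `else` is skipped (an exception was raised).
Result: [25, 49]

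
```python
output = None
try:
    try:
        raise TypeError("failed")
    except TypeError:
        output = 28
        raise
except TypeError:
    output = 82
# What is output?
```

Step-by-step execution trace:
1. Inner try: `raise TypeError("failed")` raises TypeError.
2. Inner `except TypeError` matches → output = 28.
3. bare `raise` re-raises the same TypeError.
4. Outer `except TypeError` matches → output = 82.
Result: 82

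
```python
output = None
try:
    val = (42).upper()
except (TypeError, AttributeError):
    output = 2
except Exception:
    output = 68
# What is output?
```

Step-by-step execution trace:
1. `val = (42).upper()` raises AttributeError.
2. `except (TypeError, AttributeError)` matches (AttributeError is in the tuple) → output = 2.
3. `except Exception` is not reached.
Result: 2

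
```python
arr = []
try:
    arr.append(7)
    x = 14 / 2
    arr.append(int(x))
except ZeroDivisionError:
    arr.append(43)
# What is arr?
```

Step-by-step execution trace:
1. try: `arr.append(7)` → arr = [7].
2. `x = 14 / 2` → x = 7.0. No exception raised.
3. `arr.append(int(x))` → arr = [7, 7].
4. `except ZeroDivisionError` is skipped (no exception was raised).
Result: [7, 7]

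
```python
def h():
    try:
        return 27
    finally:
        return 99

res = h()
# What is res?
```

Step-by-step execution trace:
1. `h()` enters try: `return 27` sets pending return value 27.
2. Before returning, `finally: return 99` runs and overrides the pending return.
3. h() returns 99 → res = 99.
Result: 99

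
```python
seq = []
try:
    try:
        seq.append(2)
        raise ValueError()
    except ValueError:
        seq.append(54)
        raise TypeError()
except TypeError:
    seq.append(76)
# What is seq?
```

Step-by-step execution trace:
1. Inner try: `seq.append(2)` → seq = [2].
2. `raise ValueError()` raises ValueError.
3. Inner `except ValueError` matches → `seq.append(54)` → seq = [2, 54].
4. `raise TypeError()` raises TypeError; propagates to outer try.
5. Outer `except TypeError` matches → `seq.append(76)` → seq = [2, 54, 76].
Result: [2, 54, 76]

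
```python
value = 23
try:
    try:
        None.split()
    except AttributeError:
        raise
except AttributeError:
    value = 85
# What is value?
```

Step-by-step execution trace:
1. Inner try: `None.split()` raises AttributeError.
2. Inner `except AttributeError` matches; bare `raise` re-raises the same AttributeError.
3. Outer `except AttributeError` matches → value = 85.
Result: 85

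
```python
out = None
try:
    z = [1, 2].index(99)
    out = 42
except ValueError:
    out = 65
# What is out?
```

Step-by-step execution trace:
1. `z = [1, 2].index(99)` raises ValueError.
2. `out = 42` is not reached.
3. `except ValueError` matches → out = 65.
Result: 65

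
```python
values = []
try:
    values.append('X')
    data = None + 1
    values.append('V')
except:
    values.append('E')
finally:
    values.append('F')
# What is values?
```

Step-by-step execution trace:
1. try: `values.append('X')` → values = ['X'].
2. `data = None + 1` raises TypeError; `values.append('V')` is not reached.
3. bare `except` matches → `values.append('E')` → values = ['X', 'E'].
4. finally always runs: `values.append('F')` → values = ['X', 'E', 'F'].
Result: ['X', 'E', 'F']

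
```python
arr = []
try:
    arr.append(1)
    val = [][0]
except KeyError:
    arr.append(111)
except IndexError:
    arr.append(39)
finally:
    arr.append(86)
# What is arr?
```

Step-by-step execution trace:
1. try: `arr.append(1)` → arr = [1].
2. `val = [][0]` raises IndexError.
3. `except KeyError` does not match IndexError; skipped.
4. `except IndexError` matches → `arr.append(39)` → arr = [1, 39].
5. finally always runs: `arr.append(86)` → arr = [1, 39, 86].
Result: [1, 39, 86]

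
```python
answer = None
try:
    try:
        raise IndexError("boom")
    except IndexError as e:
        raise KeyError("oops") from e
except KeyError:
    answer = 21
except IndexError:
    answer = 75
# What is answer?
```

Step-by-step execution trace:
1. Inner try raises IndexError; inner `except IndexError as e` catches it.
2. `raise KeyError(...) from e` raises KeyError (IndexError is attached as __cause__, but only KeyError is active).
3. Outer `except KeyError` matches → answer = 21.
4. `except IndexError` is not reached.
Result: 21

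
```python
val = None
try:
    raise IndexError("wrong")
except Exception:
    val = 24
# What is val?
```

Step-by-step execution trace:
1. `raise IndexError(...)` raises IndexError.
2. `except Exception` matches (IndexError is a subclass of Exception) → val = 24.
Result: 24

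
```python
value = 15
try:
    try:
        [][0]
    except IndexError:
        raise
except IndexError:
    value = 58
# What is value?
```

Step-by-step execution trace:
1. Inner try: `[][0]` raises IndexError.
2. Inner `except IndexError` matches; bare `raise` re-raises the same IndexError.
3. Outer `except IndexError` matches → value = 58.
Result: 58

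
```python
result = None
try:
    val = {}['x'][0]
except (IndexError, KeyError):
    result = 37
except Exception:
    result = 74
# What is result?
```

Step-by-step execution trace:
1. `val = {}['x'][0]` raises KeyError.
2. `except (IndexError, KeyError)` matches (KeyError is in the tuple) → result = 37.
3. `except Exception` is not reached.
Result: 37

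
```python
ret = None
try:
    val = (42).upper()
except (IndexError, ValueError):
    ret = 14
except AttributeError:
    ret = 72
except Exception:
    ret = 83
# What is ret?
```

Step-by-step execution trace:
1. `val = (42).upper()` raises AttributeError.
2. `except (IndexError, ValueError)` does not match AttributeError; skipped.
3. `except AttributeError` matches (exact type match) → ret = 72.
4. `except Exception` is not reached.
Result: 72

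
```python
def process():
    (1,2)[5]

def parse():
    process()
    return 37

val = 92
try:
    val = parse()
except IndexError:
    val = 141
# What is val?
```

Step-by-step execution trace:
1. val starts at 92.
2. try: `parse()` calls `process()`.
3. `process()` evaluates `(1,2)[5]`, which raises IndexError; it propagates through parse (uncaught).
4. `return 37` in parse is not reached; the assignment to val does not complete.
5. `except IndexError` matches → val = 141.
Result: 141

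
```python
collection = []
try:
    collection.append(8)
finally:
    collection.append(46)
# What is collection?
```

Step-by-step execution trace:
1. try: `collection.append(8)` → collection = [8].
2. The try body completes without raising.
3. finally always runs: `collection.append(46)` → collection = [8, 46].
Result: [8, 46]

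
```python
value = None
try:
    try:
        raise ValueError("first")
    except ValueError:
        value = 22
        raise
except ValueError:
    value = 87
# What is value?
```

Step-by-step execution trace:
1. Inner try: `raise ValueError("first")` raises ValueError.
2. Inner `except ValueError` matches → value = 22.
3. bare `raise` re-raises the same ValueError.
4. Outer `except ValueError` matches → value = 87.
Result: 87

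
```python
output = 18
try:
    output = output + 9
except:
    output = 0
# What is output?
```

Step-by-step execution trace:
1. output starts at 18.
2. try: `output = output + 9` → output = 27. No exception raised.
3. `except` is skipped.
Result: 27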